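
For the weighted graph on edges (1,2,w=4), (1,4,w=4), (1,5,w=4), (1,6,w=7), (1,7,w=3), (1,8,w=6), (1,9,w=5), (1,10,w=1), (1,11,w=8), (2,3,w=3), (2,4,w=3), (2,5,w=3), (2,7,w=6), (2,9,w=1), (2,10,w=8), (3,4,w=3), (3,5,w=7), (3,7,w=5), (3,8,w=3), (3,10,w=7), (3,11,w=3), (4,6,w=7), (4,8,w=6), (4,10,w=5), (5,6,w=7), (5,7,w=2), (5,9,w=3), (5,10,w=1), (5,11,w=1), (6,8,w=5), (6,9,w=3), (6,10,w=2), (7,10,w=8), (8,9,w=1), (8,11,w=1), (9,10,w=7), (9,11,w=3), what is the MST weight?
16 (MST edges: (1,10,w=1), (2,3,w=3), (2,4,w=3), (2,9,w=1), (5,7,w=2), (5,10,w=1), (5,11,w=1), (6,10,w=2), (8,9,w=1), (8,11,w=1); sum of weights 1 + 3 + 3 + 1 + 2 + 1 + 1 + 2 + 1 + 1 = 16)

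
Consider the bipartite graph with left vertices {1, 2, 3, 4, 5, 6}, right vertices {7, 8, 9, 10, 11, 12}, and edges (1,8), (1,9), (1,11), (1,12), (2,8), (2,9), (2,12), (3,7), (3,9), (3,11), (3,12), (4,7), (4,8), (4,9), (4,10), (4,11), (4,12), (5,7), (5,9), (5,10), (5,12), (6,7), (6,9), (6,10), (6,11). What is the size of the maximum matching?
6 (matching: (1,12), (2,9), (3,11), (4,8), (5,10), (6,7); upper bound min(|L|,|R|) = min(6,6) = 6)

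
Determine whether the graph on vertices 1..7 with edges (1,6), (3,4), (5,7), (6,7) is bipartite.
Yes. Partition: {1, 2, 3, 7}, {4, 5, 6}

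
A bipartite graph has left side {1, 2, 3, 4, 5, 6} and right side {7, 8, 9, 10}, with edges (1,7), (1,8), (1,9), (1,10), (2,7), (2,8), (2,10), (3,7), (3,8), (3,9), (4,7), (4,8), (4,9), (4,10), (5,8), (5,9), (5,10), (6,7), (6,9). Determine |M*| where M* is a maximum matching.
4 (matching: (1,10), (2,8), (3,9), (4,7); upper bound min(|L|,|R|) = min(6,4) = 4)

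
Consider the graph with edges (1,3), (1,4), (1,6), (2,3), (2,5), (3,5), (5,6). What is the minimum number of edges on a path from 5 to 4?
3 (path: 5 -> 6 -> 1 -> 4, 3 edges)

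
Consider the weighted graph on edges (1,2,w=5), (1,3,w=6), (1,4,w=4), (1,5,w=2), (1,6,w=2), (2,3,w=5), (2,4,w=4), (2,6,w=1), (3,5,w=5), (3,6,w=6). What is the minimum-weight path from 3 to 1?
6 (path: 3 -> 1; weights 6 = 6)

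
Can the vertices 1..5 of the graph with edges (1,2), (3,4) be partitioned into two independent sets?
Yes. Partition: {1, 3, 5}, {2, 4}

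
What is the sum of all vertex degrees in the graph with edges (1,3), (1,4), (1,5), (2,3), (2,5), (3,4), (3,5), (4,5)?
16 (handshake: sum of degrees = 2|E| = 2 x 8 = 16)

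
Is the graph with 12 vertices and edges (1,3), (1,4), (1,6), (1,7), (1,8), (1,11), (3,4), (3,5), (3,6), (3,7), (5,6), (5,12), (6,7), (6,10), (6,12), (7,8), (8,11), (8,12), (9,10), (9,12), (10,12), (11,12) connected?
No, it has 2 components: {1, 3, 4, 5, 6, 7, 8, 9, 10, 11, 12}, {2}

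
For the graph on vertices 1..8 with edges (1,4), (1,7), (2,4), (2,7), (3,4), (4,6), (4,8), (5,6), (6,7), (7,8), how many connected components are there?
1 (components: {1, 2, 3, 4, 5, 6, 7, 8})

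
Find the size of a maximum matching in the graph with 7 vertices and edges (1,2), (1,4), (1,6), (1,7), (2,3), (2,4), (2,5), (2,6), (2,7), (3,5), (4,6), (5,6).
3 (matching: (1,7), (2,6), (3,5); upper bound floor(n/2) = floor(7/2) = 3)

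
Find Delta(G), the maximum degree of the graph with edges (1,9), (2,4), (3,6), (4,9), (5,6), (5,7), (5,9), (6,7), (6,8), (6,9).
5 (attained at vertex 6)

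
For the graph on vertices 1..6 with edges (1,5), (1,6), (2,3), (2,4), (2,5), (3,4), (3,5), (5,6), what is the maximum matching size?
3 (matching: (1,6), (2,5), (3,4); upper bound floor(n/2) = floor(6/2) = 3)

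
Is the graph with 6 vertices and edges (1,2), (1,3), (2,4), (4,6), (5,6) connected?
Yes (BFS from 1 visits [1, 2, 3, 4, 6, 5] — all 6 vertices reached)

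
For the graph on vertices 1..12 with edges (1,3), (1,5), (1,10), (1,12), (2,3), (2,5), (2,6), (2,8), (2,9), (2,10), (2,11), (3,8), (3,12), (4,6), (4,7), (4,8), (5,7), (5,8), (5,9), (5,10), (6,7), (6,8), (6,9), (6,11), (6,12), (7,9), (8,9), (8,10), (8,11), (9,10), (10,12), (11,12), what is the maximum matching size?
6 (matching: (1,3), (2,5), (4,6), (7,9), (8,11), (10,12); upper bound floor(n/2) = floor(12/2) = 6)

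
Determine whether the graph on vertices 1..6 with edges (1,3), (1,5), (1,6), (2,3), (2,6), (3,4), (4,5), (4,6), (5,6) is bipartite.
No (odd cycle of length 3: 5 -> 1 -> 6 -> 5)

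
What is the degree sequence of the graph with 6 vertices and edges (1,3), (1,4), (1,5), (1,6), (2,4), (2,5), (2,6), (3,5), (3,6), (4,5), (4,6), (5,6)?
[5, 5, 4, 4, 3, 3] (degrees: deg(1)=4, deg(2)=3, deg(3)=3, deg(4)=4, deg(5)=5, deg(6)=5)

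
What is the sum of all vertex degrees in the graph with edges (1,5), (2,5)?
4 (handshake: sum of degrees = 2|E| = 2 x 2 = 4)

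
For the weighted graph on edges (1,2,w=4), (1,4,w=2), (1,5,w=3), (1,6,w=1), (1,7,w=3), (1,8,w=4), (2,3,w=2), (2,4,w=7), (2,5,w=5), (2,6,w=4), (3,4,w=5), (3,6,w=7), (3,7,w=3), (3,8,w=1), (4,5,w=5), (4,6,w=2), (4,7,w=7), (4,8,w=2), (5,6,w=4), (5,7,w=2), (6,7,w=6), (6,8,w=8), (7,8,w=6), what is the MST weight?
13 (MST edges: (1,4,w=2), (1,5,w=3), (1,6,w=1), (2,3,w=2), (3,8,w=1), (4,8,w=2), (5,7,w=2); sum of weights 2 + 3 + 1 + 2 + 1 + 2 + 2 = 13)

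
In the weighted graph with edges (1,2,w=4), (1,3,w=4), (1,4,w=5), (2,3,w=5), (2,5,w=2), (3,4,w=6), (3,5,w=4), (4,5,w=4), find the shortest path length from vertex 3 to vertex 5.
4 (path: 3 -> 5; weights 4 = 4)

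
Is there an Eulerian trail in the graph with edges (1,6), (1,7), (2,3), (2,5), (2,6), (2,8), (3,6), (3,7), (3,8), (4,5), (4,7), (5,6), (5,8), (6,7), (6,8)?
Yes — and in fact it has an Eulerian circuit (the graph is connected and all 8 vertices have even degree)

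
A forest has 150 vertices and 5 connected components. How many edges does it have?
145 (Each of the 5 component trees on V_i vertices has V_i - 1 edges; summing gives V - C = 150 - 5 = 145)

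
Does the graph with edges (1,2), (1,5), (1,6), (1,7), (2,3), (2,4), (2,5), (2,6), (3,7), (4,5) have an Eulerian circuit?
No (2 vertices have odd degree: {2, 5}; Eulerian circuit requires 0)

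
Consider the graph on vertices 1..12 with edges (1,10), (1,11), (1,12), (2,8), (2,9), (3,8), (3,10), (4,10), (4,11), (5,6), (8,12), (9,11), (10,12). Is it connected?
No, it has 3 components: {1, 2, 3, 4, 8, 9, 10, 11, 12}, {5, 6}, {7}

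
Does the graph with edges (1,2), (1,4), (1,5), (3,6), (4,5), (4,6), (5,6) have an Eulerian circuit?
No (6 vertices have odd degree: {1, 2, 3, 4, 5, 6}; Eulerian circuit requires 0)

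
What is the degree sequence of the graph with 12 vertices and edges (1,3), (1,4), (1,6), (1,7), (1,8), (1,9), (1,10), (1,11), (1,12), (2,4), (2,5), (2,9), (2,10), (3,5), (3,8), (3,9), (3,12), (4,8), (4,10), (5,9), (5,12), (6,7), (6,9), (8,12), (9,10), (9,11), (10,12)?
[9, 7, 5, 5, 5, 4, 4, 4, 4, 3, 2, 2] (degrees: deg(1)=9, deg(2)=4, deg(3)=5, deg(4)=4, deg(5)=4, deg(6)=3, deg(7)=2, deg(8)=4, deg(9)=7, deg(10)=5, deg(11)=2, deg(12)=5)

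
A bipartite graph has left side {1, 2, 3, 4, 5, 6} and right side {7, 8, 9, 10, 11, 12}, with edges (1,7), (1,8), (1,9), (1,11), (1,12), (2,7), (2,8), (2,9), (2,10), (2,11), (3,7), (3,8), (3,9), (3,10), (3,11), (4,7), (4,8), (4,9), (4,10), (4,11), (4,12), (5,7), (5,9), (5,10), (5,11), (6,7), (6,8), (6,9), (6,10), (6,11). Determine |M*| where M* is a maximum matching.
6 (matching: (1,12), (2,11), (3,10), (4,9), (5,7), (6,8); upper bound min(|L|,|R|) = min(6,6) = 6)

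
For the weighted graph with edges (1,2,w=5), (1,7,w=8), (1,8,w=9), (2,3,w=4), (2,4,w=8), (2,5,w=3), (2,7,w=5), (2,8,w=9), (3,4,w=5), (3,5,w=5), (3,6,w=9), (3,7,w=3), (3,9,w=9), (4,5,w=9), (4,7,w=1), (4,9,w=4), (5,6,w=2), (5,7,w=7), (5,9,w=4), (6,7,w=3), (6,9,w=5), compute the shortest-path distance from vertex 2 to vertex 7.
5 (path: 2 -> 7; weights 5 = 5)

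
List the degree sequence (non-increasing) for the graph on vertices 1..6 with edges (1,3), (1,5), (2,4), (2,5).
[2, 2, 2, 1, 1, 0] (degrees: deg(1)=2, deg(2)=2, deg(3)=1, deg(4)=1, deg(5)=2, deg(6)=0)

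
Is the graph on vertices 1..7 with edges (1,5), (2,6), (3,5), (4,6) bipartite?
Yes. Partition: {1, 2, 3, 4, 7}, {5, 6}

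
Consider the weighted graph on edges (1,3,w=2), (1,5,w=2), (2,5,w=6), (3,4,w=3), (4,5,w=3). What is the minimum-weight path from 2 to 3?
10 (path: 2 -> 5 -> 1 -> 3; weights 6 + 2 + 2 = 10)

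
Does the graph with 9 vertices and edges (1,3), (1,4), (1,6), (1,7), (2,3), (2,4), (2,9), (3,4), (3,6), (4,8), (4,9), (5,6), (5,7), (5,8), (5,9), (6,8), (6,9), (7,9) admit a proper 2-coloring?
No (odd cycle of length 3: 6 -> 1 -> 3 -> 6)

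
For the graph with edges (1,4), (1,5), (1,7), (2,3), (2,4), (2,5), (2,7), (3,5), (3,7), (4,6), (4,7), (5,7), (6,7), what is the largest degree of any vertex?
6 (attained at vertex 7)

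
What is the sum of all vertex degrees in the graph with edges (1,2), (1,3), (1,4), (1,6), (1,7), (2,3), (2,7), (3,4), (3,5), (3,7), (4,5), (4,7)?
24 (handshake: sum of degrees = 2|E| = 2 x 12 = 24)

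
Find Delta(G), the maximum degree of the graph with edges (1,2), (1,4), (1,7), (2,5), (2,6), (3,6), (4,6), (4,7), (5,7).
3 (attained at vertices 1, 2, 4, 6, 7)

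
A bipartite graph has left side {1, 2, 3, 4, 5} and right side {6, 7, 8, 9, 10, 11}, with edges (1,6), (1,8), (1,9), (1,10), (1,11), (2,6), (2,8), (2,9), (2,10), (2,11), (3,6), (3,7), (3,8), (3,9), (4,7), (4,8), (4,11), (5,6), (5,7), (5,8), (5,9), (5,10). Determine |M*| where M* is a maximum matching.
5 (matching: (1,11), (2,10), (3,9), (4,8), (5,7); upper bound min(|L|,|R|) = min(5,6) = 5)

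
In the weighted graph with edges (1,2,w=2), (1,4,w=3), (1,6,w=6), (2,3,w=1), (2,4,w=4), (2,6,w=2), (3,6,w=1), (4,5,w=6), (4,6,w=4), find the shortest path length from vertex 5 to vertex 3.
11 (path: 5 -> 4 -> 6 -> 3; weights 6 + 4 + 1 = 11)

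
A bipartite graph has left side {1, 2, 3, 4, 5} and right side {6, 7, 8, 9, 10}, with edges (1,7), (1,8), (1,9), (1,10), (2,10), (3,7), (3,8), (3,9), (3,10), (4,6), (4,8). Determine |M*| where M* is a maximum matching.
4 (matching: (1,7), (2,10), (3,9), (4,8); upper bound min(|L|,|R|) = min(5,5) = 5)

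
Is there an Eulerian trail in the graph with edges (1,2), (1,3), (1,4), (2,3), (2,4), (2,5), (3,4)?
No (4 vertices have odd degree: {1, 3, 4, 5}; Eulerian path requires 0 or 2)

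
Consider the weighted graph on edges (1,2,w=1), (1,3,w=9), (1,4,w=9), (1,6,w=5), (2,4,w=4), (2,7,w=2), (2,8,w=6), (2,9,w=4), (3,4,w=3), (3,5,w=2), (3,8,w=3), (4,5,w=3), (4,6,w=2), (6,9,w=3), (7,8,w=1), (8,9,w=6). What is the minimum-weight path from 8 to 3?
3 (path: 8 -> 3; weights 3 = 3)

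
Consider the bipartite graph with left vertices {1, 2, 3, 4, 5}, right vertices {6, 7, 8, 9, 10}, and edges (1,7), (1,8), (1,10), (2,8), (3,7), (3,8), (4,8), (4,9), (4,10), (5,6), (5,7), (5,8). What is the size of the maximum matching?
5 (matching: (1,10), (2,8), (3,7), (4,9), (5,6); upper bound min(|L|,|R|) = min(5,5) = 5)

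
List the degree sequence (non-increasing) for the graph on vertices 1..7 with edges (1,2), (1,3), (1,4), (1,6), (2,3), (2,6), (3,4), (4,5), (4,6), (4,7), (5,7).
[5, 4, 3, 3, 3, 2, 2] (degrees: deg(1)=4, deg(2)=3, deg(3)=3, deg(4)=5, deg(5)=2, deg(6)=3, deg(7)=2)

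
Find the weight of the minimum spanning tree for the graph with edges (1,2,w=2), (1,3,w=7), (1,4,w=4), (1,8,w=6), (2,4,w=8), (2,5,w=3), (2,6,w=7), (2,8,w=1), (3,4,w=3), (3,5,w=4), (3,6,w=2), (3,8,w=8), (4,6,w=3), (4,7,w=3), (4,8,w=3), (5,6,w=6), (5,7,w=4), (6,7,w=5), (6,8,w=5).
17 (MST edges: (1,2,w=2), (2,5,w=3), (2,8,w=1), (3,4,w=3), (3,6,w=2), (4,7,w=3), (4,8,w=3); sum of weights 2 + 3 + 1 + 3 + 2 + 3 + 3 = 17)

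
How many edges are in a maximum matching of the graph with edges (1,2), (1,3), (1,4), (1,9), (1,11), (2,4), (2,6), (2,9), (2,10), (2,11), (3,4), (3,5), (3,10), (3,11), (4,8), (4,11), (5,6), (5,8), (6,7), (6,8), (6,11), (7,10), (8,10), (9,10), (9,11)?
5 (matching: (1,9), (3,5), (4,8), (6,11), (7,10); upper bound floor(n/2) = floor(11/2) = 5)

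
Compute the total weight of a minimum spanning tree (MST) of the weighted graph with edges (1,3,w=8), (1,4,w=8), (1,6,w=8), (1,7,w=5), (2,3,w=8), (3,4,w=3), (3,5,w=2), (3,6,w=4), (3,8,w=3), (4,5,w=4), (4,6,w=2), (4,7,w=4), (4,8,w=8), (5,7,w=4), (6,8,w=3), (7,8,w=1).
24 (MST edges: (1,7,w=5), (2,3,w=8), (3,4,w=3), (3,5,w=2), (3,8,w=3), (4,6,w=2), (7,8,w=1); sum of weights 5 + 8 + 3 + 2 + 3 + 2 + 1 = 24)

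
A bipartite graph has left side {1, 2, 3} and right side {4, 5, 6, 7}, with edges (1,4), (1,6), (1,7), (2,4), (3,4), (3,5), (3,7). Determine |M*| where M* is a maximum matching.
3 (matching: (1,6), (2,4), (3,7); upper bound min(|L|,|R|) = min(3,4) = 3)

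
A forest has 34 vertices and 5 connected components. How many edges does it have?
29 (Each of the 5 component trees on V_i vertices has V_i - 1 edges; summing gives V - C = 34 - 5 = 29)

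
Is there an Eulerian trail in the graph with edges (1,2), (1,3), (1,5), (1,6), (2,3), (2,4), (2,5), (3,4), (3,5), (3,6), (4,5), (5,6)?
No (4 vertices have odd degree: {3, 4, 5, 6}; Eulerian path requires 0 or 2)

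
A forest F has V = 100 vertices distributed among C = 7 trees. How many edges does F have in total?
93 (Each of the 7 component trees on V_i vertices has V_i - 1 edges; summing gives V - C = 100 - 7 = 93)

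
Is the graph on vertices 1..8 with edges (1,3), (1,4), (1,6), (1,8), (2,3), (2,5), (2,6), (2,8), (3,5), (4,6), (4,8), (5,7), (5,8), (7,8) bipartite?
No (odd cycle of length 3: 4 -> 1 -> 6 -> 4)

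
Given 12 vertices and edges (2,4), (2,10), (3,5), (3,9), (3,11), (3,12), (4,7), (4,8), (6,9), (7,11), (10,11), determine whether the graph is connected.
No, it has 2 components: {1}, {2, 3, 4, 5, 6, 7, 8, 9, 10, 11, 12}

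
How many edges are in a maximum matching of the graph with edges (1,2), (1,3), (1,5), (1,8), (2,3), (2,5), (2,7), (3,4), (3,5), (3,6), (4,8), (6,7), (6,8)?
4 (matching: (1,2), (3,5), (4,8), (6,7); upper bound floor(n/2) = floor(8/2) = 4)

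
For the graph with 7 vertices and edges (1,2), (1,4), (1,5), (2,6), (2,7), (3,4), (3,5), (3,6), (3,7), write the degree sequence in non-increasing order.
[4, 3, 3, 2, 2, 2, 2] (degrees: deg(1)=3, deg(2)=3, deg(3)=4, deg(4)=2, deg(5)=2, deg(6)=2, deg(7)=2)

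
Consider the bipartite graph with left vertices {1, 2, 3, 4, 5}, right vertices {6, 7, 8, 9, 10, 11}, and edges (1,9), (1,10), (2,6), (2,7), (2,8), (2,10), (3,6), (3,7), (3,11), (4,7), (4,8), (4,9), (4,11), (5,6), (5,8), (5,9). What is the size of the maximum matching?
5 (matching: (1,10), (2,8), (3,11), (4,7), (5,9); upper bound min(|L|,|R|) = min(5,6) = 5)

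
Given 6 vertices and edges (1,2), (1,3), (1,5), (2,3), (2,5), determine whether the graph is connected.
No, it has 3 components: {1, 2, 3, 5}, {4}, {6}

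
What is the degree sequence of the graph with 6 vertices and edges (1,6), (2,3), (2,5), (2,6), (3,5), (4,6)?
[3, 3, 2, 2, 1, 1] (degrees: deg(1)=1, deg(2)=3, deg(3)=2, deg(4)=1, deg(5)=2, deg(6)=3)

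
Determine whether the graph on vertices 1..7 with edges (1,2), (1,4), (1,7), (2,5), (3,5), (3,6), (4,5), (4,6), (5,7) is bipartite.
Yes. Partition: {1, 5, 6}, {2, 3, 4, 7}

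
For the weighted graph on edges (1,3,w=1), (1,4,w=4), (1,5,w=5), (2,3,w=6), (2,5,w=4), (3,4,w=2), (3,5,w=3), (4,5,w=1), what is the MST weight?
8 (MST edges: (1,3,w=1), (2,5,w=4), (3,4,w=2), (4,5,w=1); sum of weights 1 + 4 + 2 + 1 = 8)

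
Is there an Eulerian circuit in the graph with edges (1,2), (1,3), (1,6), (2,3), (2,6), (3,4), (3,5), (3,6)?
No (6 vertices have odd degree: {1, 2, 3, 4, 5, 6}; Eulerian circuit requires 0)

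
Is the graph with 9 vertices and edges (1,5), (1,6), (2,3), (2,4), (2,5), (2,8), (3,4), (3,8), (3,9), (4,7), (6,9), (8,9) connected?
Yes (BFS from 1 visits [1, 5, 6, 2, 9, 3, 4, 8, 7] — all 9 vertices reached)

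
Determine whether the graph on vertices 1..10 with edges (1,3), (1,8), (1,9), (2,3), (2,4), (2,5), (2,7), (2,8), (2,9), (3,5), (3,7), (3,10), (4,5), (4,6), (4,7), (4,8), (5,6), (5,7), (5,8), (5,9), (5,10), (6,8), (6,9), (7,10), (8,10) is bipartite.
No (odd cycle of length 5: 5 -> 3 -> 1 -> 8 -> 4 -> 5)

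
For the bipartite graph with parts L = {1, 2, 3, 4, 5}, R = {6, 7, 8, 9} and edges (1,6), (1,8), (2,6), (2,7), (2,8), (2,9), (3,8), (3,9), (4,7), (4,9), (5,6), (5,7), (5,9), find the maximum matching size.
4 (matching: (1,8), (2,9), (4,7), (5,6); upper bound min(|L|,|R|) = min(5,4) = 4)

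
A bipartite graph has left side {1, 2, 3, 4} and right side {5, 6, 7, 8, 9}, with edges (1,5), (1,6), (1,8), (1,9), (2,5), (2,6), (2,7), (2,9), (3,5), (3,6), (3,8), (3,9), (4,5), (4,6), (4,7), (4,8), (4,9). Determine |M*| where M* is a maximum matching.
4 (matching: (1,9), (2,7), (3,8), (4,6); upper bound min(|L|,|R|) = min(4,5) = 4)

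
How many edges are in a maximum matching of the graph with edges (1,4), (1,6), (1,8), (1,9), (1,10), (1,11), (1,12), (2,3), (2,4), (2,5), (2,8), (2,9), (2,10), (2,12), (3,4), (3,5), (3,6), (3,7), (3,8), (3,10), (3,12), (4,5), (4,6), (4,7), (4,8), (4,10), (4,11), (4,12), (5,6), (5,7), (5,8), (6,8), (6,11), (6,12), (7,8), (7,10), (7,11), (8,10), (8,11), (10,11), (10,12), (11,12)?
6 (matching: (1,11), (2,9), (3,8), (4,10), (5,7), (6,12); upper bound floor(n/2) = floor(12/2) = 6)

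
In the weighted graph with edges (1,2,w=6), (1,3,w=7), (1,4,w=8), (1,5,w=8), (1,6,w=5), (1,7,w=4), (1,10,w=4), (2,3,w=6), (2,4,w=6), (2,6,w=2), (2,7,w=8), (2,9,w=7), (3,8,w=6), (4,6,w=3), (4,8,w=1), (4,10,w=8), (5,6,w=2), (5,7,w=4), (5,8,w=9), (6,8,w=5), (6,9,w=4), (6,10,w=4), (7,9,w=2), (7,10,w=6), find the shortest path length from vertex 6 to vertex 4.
3 (path: 6 -> 4; weights 3 = 3)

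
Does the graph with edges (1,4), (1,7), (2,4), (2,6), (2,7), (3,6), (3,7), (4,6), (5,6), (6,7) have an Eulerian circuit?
No (4 vertices have odd degree: {2, 4, 5, 6}; Eulerian circuit requires 0)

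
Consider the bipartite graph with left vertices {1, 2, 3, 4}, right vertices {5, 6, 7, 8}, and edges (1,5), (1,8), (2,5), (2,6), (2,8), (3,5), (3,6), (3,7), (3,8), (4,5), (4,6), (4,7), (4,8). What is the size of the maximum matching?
4 (matching: (1,8), (2,6), (3,7), (4,5); upper bound min(|L|,|R|) = min(4,4) = 4)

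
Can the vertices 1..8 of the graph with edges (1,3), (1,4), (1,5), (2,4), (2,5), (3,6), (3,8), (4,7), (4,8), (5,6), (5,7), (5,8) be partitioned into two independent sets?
Yes. Partition: {1, 2, 6, 7, 8}, {3, 4, 5}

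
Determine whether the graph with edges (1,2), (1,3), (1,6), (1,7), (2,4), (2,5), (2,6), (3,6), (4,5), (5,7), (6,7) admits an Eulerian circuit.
No (2 vertices have odd degree: {5, 7}; Eulerian circuit requires 0)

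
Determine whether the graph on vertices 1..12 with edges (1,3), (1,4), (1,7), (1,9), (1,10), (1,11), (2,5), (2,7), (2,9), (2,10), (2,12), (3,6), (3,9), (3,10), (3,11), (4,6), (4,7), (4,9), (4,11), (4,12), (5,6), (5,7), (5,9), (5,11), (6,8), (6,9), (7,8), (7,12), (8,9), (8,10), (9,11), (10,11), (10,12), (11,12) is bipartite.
No (odd cycle of length 3: 10 -> 1 -> 3 -> 10)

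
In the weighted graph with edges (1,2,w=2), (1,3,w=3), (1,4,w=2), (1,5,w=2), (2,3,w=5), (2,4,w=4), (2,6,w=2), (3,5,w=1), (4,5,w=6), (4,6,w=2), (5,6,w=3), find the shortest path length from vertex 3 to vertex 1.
3 (path: 3 -> 1; weights 3 = 3)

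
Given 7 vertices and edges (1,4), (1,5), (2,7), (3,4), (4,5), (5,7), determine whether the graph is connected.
No, it has 2 components: {1, 2, 3, 4, 5, 7}, {6}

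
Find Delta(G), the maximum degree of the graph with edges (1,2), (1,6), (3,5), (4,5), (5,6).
3 (attained at vertex 5)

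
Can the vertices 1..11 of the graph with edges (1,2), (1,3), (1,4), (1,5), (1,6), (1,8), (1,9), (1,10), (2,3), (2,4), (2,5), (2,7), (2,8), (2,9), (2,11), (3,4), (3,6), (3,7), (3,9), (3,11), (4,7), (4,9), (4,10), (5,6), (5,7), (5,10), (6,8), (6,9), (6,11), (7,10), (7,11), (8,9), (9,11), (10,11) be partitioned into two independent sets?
No (odd cycle of length 3: 6 -> 1 -> 5 -> 6)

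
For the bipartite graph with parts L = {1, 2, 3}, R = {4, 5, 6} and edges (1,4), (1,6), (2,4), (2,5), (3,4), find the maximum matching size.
3 (matching: (1,6), (2,5), (3,4); upper bound min(|L|,|R|) = min(3,3) = 3)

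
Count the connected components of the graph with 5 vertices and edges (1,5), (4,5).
3 (components: {1, 4, 5}, {2}, {3})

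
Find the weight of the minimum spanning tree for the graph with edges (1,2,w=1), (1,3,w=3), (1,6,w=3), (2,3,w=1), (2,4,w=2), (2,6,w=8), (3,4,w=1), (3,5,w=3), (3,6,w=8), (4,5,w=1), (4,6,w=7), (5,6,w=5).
7 (MST edges: (1,2,w=1), (1,6,w=3), (2,3,w=1), (3,4,w=1), (4,5,w=1); sum of weights 1 + 3 + 1 + 1 + 1 = 7)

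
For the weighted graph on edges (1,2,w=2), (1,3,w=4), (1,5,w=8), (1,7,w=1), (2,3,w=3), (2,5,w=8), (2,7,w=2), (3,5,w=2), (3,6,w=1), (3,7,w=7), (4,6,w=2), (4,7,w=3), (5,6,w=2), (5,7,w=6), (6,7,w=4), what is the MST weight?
11 (MST edges: (1,2,w=2), (1,7,w=1), (2,3,w=3), (3,5,w=2), (3,6,w=1), (4,6,w=2); sum of weights 2 + 1 + 3 + 2 + 1 + 2 = 11)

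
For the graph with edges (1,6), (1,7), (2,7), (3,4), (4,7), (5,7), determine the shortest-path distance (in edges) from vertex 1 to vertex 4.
2 (path: 1 -> 7 -> 4, 2 edges)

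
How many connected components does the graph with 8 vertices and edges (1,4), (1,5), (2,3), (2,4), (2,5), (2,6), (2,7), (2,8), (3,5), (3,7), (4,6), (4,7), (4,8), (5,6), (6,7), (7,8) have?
1 (components: {1, 2, 3, 4, 5, 6, 7, 8})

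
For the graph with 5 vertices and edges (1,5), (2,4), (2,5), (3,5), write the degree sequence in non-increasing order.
[3, 2, 1, 1, 1] (degrees: deg(1)=1, deg(2)=2, deg(3)=1, deg(4)=1, deg(5)=3)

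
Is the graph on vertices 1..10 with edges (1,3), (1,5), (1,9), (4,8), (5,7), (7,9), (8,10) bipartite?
Yes. Partition: {1, 2, 4, 6, 7, 10}, {3, 5, 8, 9}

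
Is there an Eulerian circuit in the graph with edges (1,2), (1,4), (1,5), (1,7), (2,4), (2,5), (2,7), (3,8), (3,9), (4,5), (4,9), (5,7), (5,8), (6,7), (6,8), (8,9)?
No (2 vertices have odd degree: {5, 9}; Eulerian circuit requires 0)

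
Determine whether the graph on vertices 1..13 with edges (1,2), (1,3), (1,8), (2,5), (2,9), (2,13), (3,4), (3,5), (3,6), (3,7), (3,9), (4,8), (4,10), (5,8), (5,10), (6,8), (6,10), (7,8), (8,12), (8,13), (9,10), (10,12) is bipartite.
Yes. Partition: {1, 4, 5, 6, 7, 9, 11, 12, 13}, {2, 3, 8, 10}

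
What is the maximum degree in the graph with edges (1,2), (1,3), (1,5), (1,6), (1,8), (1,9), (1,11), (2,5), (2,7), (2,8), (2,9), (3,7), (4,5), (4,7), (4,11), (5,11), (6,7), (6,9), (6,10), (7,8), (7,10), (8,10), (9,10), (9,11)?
7 (attained at vertex 1)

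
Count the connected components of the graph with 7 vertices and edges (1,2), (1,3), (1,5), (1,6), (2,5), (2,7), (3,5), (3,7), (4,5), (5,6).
1 (components: {1, 2, 3, 4, 5, 6, 7})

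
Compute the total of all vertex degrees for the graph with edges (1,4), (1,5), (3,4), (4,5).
8 (handshake: sum of degrees = 2|E| = 2 x 4 = 8)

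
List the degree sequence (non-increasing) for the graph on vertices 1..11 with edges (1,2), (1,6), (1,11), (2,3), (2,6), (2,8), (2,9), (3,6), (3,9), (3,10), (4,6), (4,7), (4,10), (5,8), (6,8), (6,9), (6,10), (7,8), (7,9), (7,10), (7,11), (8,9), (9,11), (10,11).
[7, 6, 5, 5, 5, 5, 4, 4, 3, 3, 1] (degrees: deg(1)=3, deg(2)=5, deg(3)=4, deg(4)=3, deg(5)=1, deg(6)=7, deg(7)=5, deg(8)=5, deg(9)=6, deg(10)=5, deg(11)=4)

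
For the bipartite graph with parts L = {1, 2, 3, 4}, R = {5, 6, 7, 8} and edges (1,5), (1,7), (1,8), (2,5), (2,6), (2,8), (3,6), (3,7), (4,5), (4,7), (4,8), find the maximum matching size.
4 (matching: (1,8), (2,6), (3,7), (4,5); upper bound min(|L|,|R|) = min(4,4) = 4)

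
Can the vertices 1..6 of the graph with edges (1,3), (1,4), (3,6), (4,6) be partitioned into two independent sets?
Yes. Partition: {1, 2, 5, 6}, {3, 4}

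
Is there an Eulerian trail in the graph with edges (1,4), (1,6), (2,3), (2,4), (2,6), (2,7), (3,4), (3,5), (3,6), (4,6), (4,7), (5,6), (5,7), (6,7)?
Yes (the graph is connected and exactly 2 vertices have odd degree: {4, 5}; any Eulerian path must start and end at those)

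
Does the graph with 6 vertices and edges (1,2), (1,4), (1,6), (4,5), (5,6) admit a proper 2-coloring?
Yes. Partition: {1, 3, 5}, {2, 4, 6}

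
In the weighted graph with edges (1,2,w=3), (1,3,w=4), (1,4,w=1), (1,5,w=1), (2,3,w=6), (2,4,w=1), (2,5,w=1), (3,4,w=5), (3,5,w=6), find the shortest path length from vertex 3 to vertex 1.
4 (path: 3 -> 1; weights 4 = 4)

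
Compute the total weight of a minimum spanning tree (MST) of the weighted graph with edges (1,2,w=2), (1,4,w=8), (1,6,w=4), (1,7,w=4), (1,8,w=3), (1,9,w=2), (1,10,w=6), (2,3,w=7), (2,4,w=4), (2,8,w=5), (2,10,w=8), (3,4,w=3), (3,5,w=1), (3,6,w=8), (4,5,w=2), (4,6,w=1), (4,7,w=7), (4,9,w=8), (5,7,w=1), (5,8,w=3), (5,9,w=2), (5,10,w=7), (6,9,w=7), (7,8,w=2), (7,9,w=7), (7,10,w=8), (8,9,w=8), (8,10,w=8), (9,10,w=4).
17 (MST edges: (1,2,w=2), (1,9,w=2), (3,5,w=1), (4,5,w=2), (4,6,w=1), (5,7,w=1), (5,9,w=2), (7,8,w=2), (9,10,w=4); sum of weights 2 + 2 + 1 + 2 + 1 + 1 + 2 + 2 + 4 = 17)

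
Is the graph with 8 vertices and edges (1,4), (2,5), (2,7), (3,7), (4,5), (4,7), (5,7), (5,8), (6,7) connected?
Yes (BFS from 1 visits [1, 4, 5, 7, 2, 8, 3, 6] — all 8 vertices reached)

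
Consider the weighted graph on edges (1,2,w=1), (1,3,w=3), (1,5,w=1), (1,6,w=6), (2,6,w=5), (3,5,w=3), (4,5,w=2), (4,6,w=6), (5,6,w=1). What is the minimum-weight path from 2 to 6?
3 (path: 2 -> 1 -> 5 -> 6; weights 1 + 1 + 1 = 3)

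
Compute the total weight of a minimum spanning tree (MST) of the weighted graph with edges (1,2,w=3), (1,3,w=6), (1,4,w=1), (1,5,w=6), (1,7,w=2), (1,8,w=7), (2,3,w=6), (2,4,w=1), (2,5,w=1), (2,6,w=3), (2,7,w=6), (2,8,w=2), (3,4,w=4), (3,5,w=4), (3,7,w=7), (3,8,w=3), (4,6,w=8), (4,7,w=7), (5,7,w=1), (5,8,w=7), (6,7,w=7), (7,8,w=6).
12 (MST edges: (1,4,w=1), (2,4,w=1), (2,5,w=1), (2,6,w=3), (2,8,w=2), (3,8,w=3), (5,7,w=1); sum of weights 1 + 1 + 1 + 3 + 2 + 3 + 1 = 12)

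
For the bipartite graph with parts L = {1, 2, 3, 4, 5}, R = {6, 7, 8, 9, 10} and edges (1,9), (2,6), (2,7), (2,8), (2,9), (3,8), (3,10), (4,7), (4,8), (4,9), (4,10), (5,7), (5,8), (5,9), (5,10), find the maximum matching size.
5 (matching: (1,9), (2,6), (3,10), (4,7), (5,8); upper bound min(|L|,|R|) = min(5,5) = 5)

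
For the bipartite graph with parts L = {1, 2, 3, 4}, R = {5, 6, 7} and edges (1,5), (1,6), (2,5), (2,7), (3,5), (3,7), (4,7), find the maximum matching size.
3 (matching: (1,6), (2,7), (3,5); upper bound min(|L|,|R|) = min(4,3) = 3)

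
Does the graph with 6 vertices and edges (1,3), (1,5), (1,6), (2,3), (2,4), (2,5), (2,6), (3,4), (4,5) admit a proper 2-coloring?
No (odd cycle of length 3: 2 -> 5 -> 4 -> 2)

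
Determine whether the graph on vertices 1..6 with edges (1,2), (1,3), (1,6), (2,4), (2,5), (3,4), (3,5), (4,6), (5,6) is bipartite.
Yes. Partition: {1, 4, 5}, {2, 3, 6}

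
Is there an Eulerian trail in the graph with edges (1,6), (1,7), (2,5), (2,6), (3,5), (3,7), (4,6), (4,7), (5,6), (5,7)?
Yes — and in fact it has an Eulerian circuit (the graph is connected and all 7 vertices have even degree)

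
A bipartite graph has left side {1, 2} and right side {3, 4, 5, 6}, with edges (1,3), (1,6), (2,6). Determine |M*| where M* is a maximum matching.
2 (matching: (1,3), (2,6); upper bound min(|L|,|R|) = min(2,4) = 2)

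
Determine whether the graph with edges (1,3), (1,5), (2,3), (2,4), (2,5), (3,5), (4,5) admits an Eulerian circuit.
No (2 vertices have odd degree: {2, 3}; Eulerian circuit requires 0)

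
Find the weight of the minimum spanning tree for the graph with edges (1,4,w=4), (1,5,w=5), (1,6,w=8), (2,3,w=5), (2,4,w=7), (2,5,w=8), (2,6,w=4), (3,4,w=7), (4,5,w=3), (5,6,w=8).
23 (MST edges: (1,4,w=4), (2,3,w=5), (2,4,w=7), (2,6,w=4), (4,5,w=3); sum of weights 4 + 5 + 7 + 4 + 3 = 23)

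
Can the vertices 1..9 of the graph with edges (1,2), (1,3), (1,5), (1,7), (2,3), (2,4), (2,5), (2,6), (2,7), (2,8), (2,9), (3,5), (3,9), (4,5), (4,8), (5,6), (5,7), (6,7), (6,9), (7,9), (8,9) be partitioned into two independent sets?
No (odd cycle of length 3: 3 -> 1 -> 2 -> 3)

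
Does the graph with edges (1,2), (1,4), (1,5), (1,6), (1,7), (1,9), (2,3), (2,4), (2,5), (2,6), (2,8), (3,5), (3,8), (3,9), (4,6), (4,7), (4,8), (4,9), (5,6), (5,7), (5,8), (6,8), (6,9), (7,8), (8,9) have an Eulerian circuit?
No (2 vertices have odd degree: {8, 9}; Eulerian circuit requires 0)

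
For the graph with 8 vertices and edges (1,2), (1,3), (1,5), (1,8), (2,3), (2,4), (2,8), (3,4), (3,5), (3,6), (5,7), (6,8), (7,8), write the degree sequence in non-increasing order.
[5, 4, 4, 4, 3, 2, 2, 2] (degrees: deg(1)=4, deg(2)=4, deg(3)=5, deg(4)=2, deg(5)=3, deg(6)=2, deg(7)=2, deg(8)=4)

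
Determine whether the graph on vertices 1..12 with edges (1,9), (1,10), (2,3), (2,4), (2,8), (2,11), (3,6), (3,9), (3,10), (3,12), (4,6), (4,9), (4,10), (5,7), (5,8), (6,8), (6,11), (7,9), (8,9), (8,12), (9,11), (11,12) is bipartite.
Yes. Partition: {1, 3, 4, 7, 8, 11}, {2, 5, 6, 9, 10, 12}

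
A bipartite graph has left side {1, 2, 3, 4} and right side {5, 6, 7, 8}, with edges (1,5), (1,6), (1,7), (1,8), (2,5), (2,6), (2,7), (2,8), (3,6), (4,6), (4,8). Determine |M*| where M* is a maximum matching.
4 (matching: (1,5), (2,7), (3,6), (4,8); upper bound min(|L|,|R|) = min(4,4) = 4)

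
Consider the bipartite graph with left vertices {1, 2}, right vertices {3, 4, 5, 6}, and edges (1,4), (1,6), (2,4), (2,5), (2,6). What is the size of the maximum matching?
2 (matching: (1,6), (2,5); upper bound min(|L|,|R|) = min(2,4) = 2)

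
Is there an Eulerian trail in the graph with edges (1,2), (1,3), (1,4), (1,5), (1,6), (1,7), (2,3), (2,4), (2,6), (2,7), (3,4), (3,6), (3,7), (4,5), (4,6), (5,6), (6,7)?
No (4 vertices have odd degree: {2, 3, 4, 5}; Eulerian path requires 0 or 2)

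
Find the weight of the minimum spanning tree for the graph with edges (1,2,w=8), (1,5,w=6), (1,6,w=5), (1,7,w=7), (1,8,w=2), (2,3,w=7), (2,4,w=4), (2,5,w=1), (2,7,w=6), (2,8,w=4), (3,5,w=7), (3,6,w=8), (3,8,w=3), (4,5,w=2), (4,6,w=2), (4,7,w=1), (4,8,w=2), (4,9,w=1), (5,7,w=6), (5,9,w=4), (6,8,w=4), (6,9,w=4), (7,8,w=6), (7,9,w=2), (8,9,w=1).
13 (MST edges: (1,8,w=2), (2,5,w=1), (3,8,w=3), (4,5,w=2), (4,6,w=2), (4,7,w=1), (4,9,w=1), (8,9,w=1); sum of weights 2 + 1 + 3 + 2 + 2 + 1 + 1 + 1 = 13)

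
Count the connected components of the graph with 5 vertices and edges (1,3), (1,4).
3 (components: {1, 3, 4}, {2}, {5})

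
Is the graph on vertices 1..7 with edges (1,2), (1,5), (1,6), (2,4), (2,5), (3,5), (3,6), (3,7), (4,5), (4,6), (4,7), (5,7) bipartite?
No (odd cycle of length 3: 5 -> 1 -> 2 -> 5)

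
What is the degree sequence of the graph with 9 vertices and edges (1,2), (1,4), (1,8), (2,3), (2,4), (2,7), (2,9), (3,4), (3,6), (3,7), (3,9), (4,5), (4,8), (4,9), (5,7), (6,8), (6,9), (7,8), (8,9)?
[6, 5, 5, 5, 5, 4, 3, 3, 2] (degrees: deg(1)=3, deg(2)=5, deg(3)=5, deg(4)=6, deg(5)=2, deg(6)=3, deg(7)=4, deg(8)=5, deg(9)=5)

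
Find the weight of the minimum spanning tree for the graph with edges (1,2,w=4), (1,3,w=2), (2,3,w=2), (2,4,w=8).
12 (MST edges: (1,3,w=2), (2,3,w=2), (2,4,w=8); sum of weights 2 + 2 + 8 = 12)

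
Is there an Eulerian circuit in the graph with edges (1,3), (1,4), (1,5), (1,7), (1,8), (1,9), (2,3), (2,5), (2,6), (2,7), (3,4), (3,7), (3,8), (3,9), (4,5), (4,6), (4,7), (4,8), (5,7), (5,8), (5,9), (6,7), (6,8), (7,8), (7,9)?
Yes (the graph is connected and all 9 vertices have even degree)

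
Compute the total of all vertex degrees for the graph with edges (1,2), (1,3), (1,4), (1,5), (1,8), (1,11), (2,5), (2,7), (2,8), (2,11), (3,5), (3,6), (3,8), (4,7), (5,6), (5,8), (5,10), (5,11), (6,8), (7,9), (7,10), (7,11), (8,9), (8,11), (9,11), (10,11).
52 (handshake: sum of degrees = 2|E| = 2 x 26 = 52)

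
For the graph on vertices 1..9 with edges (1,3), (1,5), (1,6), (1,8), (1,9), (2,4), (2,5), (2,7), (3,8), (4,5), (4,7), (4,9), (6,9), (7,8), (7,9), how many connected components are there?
1 (components: {1, 2, 3, 4, 5, 6, 7, 8, 9})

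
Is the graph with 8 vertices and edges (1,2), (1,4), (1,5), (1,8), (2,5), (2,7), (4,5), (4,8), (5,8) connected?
No, it has 3 components: {1, 2, 4, 5, 7, 8}, {3}, {6}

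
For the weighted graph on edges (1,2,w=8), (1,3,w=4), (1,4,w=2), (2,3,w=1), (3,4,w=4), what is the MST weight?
7 (MST edges: (1,3,w=4), (1,4,w=2), (2,3,w=1); sum of weights 4 + 2 + 1 = 7)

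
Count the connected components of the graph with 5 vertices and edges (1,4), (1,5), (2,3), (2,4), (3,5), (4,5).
1 (components: {1, 2, 3, 4, 5})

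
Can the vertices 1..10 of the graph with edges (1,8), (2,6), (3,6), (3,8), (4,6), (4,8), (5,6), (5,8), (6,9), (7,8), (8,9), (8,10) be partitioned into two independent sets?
Yes. Partition: {1, 2, 3, 4, 5, 7, 9, 10}, {6, 8}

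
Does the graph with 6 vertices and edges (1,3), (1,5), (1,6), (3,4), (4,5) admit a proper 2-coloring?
Yes. Partition: {1, 2, 4}, {3, 5, 6}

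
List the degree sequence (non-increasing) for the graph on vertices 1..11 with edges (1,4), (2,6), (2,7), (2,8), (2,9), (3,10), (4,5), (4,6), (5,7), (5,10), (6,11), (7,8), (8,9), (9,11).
[4, 3, 3, 3, 3, 3, 3, 2, 2, 1, 1] (degrees: deg(1)=1, deg(2)=4, deg(3)=1, deg(4)=3, deg(5)=3, deg(6)=3, deg(7)=3, deg(8)=3, deg(9)=3, deg(10)=2, deg(11)=2)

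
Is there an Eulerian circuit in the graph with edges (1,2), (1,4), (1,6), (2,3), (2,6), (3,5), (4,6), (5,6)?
No (2 vertices have odd degree: {1, 2}; Eulerian circuit requires 0)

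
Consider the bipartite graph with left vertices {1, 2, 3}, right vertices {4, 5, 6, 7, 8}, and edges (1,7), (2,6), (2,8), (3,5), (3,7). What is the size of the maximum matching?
3 (matching: (1,7), (2,8), (3,5); upper bound min(|L|,|R|) = min(3,5) = 3)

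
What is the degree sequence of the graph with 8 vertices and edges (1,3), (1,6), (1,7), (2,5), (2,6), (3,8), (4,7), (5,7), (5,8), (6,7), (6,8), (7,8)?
[5, 4, 4, 3, 3, 2, 2, 1] (degrees: deg(1)=3, deg(2)=2, deg(3)=2, deg(4)=1, deg(5)=3, deg(6)=4, deg(7)=5, deg(8)=4)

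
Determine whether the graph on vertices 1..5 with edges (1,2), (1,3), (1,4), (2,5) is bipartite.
Yes. Partition: {1, 5}, {2, 3, 4}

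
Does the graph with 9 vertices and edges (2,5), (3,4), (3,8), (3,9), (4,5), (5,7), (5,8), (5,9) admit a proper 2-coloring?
Yes. Partition: {1, 2, 4, 6, 7, 8, 9}, {3, 5}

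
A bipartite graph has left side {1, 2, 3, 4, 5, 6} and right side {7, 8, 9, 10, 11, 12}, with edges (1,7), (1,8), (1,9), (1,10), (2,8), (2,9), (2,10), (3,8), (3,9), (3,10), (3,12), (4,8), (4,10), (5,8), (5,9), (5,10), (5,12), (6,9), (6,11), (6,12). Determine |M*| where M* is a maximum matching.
6 (matching: (1,7), (2,9), (3,12), (4,8), (5,10), (6,11); upper bound min(|L|,|R|) = min(6,6) = 6)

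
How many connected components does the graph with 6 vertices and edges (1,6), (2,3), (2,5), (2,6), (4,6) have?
1 (components: {1, 2, 3, 4, 5, 6})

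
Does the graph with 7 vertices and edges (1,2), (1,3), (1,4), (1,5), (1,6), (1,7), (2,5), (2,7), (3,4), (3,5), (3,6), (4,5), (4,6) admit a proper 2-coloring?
No (odd cycle of length 3: 5 -> 1 -> 2 -> 5)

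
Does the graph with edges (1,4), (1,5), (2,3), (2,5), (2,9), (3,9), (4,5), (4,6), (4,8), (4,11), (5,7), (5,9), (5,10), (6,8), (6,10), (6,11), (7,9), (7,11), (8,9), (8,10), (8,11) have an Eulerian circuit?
No (6 vertices have odd degree: {2, 4, 7, 8, 9, 10}; Eulerian circuit requires 0)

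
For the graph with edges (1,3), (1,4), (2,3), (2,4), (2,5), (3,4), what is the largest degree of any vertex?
3 (attained at vertices 2, 3, 4)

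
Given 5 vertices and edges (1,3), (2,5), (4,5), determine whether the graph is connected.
No, it has 2 components: {1, 3}, {2, 4, 5}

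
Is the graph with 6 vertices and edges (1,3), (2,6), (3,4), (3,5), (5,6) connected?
Yes (BFS from 1 visits [1, 3, 4, 5, 6, 2] — all 6 vertices reached)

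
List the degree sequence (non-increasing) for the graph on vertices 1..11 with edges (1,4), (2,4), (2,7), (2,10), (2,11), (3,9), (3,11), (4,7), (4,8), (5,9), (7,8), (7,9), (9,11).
[4, 4, 4, 4, 3, 2, 2, 1, 1, 1, 0] (degrees: deg(1)=1, deg(2)=4, deg(3)=2, deg(4)=4, deg(5)=1, deg(6)=0, deg(7)=4, deg(8)=2, deg(9)=4, deg(10)=1, deg(11)=3)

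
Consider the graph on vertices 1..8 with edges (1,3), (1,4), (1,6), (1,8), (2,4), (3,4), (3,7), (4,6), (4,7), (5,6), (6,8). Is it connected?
Yes (BFS from 1 visits [1, 3, 4, 6, 8, 7, 2, 5] — all 8 vertices reached)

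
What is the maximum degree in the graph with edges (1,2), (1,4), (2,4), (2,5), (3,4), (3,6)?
3 (attained at vertices 2, 4)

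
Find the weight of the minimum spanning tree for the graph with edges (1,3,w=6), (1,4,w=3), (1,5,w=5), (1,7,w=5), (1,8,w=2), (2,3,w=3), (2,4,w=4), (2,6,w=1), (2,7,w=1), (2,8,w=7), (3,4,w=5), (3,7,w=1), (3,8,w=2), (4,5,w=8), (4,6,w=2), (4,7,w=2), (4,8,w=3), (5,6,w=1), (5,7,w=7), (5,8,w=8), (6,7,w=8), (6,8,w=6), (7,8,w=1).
9 (MST edges: (1,8,w=2), (2,6,w=1), (2,7,w=1), (3,7,w=1), (4,6,w=2), (5,6,w=1), (7,8,w=1); sum of weights 2 + 1 + 1 + 1 + 2 + 1 + 1 = 9)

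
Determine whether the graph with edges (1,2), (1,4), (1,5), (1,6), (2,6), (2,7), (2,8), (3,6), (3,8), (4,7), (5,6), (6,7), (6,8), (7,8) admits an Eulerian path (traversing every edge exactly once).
Yes — and in fact it has an Eulerian circuit (the graph is connected and all 8 vertices have even degree)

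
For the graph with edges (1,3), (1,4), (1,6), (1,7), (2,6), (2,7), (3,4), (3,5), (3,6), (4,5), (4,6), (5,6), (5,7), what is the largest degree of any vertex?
5 (attained at vertex 6)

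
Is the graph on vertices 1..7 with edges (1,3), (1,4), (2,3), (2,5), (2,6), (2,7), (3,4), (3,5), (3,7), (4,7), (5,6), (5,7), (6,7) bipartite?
No (odd cycle of length 3: 3 -> 1 -> 4 -> 3)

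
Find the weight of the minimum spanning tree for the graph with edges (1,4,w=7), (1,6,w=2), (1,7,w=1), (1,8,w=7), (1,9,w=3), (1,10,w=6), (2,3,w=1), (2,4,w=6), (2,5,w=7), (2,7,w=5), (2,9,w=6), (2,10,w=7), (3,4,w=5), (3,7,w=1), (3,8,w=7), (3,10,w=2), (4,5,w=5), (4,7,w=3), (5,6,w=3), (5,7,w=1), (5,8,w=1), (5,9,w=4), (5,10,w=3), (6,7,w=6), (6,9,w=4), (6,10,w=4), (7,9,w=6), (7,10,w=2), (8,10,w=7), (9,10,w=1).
13 (MST edges: (1,6,w=2), (1,7,w=1), (2,3,w=1), (3,7,w=1), (3,10,w=2), (4,7,w=3), (5,7,w=1), (5,8,w=1), (9,10,w=1); sum of weights 2 + 1 + 1 + 1 + 2 + 3 + 1 + 1 + 1 = 13)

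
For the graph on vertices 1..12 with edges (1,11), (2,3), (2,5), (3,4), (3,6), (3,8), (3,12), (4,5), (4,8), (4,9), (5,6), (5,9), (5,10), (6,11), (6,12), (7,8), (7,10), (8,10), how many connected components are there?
1 (components: {1, 2, 3, 4, 5, 6, 7, 8, 9, 10, 11, 12})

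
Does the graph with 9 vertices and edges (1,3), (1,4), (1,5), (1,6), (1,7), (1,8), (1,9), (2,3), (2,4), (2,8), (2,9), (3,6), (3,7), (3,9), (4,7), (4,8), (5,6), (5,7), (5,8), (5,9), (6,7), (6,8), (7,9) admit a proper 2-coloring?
No (odd cycle of length 3: 7 -> 1 -> 4 -> 7)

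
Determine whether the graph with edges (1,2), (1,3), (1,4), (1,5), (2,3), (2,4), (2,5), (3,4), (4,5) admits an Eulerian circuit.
No (2 vertices have odd degree: {3, 5}; Eulerian circuit requires 0)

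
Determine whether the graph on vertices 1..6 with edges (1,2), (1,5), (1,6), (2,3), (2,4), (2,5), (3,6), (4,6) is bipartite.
No (odd cycle of length 3: 2 -> 1 -> 5 -> 2)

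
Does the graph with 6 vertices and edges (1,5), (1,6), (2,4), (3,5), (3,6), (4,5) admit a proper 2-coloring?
Yes. Partition: {1, 3, 4}, {2, 5, 6}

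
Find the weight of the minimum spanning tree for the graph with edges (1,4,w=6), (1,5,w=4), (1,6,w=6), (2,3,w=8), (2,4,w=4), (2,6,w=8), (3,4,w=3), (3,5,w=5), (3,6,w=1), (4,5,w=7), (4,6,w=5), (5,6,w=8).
17 (MST edges: (1,5,w=4), (2,4,w=4), (3,4,w=3), (3,5,w=5), (3,6,w=1); sum of weights 4 + 4 + 3 + 5 + 1 = 17)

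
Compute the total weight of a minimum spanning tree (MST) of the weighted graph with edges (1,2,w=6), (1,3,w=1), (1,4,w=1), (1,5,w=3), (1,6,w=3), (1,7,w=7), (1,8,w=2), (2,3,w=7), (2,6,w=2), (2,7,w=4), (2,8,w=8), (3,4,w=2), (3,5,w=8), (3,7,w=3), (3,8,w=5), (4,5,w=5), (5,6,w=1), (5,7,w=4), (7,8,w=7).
13 (MST edges: (1,3,w=1), (1,4,w=1), (1,5,w=3), (1,8,w=2), (2,6,w=2), (3,7,w=3), (5,6,w=1); sum of weights 1 + 1 + 3 + 2 + 2 + 3 + 1 = 13)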